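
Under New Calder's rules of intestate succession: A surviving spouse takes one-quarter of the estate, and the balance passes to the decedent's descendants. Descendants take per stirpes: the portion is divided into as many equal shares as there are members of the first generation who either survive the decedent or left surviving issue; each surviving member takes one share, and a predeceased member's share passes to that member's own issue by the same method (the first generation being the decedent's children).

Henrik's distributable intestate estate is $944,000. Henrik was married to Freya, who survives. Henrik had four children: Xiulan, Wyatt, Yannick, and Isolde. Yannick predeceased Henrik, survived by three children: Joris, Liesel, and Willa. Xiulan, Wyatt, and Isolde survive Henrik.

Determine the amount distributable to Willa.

Freya takes one-quarter of $944,000 = $236,000. The remaining $708,000 passes to the descendants.
The descendants' portion ($708,000) is divided into 4 shares of $177,000: Xiulan, Wyatt, and Isolde each take $177,000; Yannick's $177,000 share passes to Yannick's issue.
Yannick's share ($177,000) is divided into 3 shares of $59,000: Joris, Liesel, and Willa each take $59,000.

Willa receives $59,000.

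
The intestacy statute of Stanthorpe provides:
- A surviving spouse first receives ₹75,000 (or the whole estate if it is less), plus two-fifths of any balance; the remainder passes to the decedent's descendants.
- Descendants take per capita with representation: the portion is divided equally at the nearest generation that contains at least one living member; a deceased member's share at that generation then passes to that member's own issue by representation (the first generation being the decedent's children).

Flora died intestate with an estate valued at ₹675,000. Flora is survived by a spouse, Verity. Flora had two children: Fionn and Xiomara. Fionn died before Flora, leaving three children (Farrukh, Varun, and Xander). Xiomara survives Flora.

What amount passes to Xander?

Xander receives ₹60,000.

Verity first takes ₹75,000, leaving a balance of ₹600,000. Verity then takes two-fifths of the balance (₹240,000), for a total of ₹315,000. The remaining ₹360,000 passes to the descendants.
The descendants' portion (₹360,000) is divided into 2 shares of ₹180,000: Xiomara takes ₹180,000; Fionn's ₹180,000 share passes to Fionn's issue.
Fionn's share (₹180,000) is divided into 3 shares of ₹60,000: Farrukh, Varun, and Xander each take ₹60,000.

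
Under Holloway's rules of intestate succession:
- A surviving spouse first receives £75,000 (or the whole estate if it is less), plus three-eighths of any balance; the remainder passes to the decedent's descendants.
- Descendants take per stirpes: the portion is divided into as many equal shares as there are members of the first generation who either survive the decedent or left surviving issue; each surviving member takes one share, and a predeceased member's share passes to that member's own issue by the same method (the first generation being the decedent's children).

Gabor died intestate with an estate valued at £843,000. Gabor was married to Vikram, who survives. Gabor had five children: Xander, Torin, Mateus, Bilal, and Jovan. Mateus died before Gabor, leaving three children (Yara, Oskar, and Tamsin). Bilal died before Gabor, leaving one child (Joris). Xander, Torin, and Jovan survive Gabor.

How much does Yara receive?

Yara receives £32,000.

Vikram first takes £75,000, leaving a balance of £768,000. Vikram then takes three-eighths of the balance (£288,000), for a total of £363,000. The remaining £480,000 passes to the descendants.
The descendants' portion (£480,000) is divided into 5 shares of £96,000: Xander, Torin, and Jovan each take £96,000; Mateus's £96,000 share passes to Mateus's issue; Bilal's £96,000 share passes to Bilal's issue.
Mateus's share (£96,000) is divided into 3 shares of £32,000: Yara, Oskar, and Tamsin each take £32,000.
Bilal's share (£96,000) passes entirely to Joris.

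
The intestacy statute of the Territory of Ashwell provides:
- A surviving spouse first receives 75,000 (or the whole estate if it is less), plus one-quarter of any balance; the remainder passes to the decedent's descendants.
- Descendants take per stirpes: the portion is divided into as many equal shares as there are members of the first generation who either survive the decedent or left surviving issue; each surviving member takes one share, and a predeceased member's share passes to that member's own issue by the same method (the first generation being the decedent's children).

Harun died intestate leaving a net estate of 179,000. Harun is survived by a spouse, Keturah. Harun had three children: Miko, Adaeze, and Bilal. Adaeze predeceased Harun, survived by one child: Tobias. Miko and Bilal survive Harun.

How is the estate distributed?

Keturah: 101,000; Miko: 26,000; Tobias: 26,000; Bilal: 26,000

Keturah first takes 75,000, leaving a balance of 104,000. Keturah then takes one-quarter of the balance (26,000), for a total of 101,000. The remaining 78,000 passes to the descendants.
The descendants' portion (78,000) is divided into 3 shares of 26,000: Miko and Bilal each take 26,000; Adaeze's 26,000 share passes to Adaeze's issue.
Adaeze's share (26,000) passes entirely to Tobias.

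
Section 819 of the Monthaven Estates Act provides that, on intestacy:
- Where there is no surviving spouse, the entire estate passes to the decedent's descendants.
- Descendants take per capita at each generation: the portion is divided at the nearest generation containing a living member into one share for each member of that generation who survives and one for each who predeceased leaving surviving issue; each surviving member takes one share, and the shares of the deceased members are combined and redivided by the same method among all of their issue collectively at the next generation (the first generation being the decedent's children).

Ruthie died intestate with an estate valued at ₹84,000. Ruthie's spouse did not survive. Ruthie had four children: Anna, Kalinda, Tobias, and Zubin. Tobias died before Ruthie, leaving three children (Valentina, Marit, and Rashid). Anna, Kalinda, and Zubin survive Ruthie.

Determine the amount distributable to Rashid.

Rashid receives ₹7,000.

The entire ₹84,000 passes to the descendants.
That amount (₹84,000) is divided at the children's generation into 4 shares of ₹21,000. Anna, Kalinda, and Zubin each take ₹21,000. The remaining share for the deceased Tobias (₹21,000) is carried to the next generation.
That pool (₹21,000) is divided at the grandchildren's generation equally among Valentina, Marit, and Rashid: ₹7,000 each.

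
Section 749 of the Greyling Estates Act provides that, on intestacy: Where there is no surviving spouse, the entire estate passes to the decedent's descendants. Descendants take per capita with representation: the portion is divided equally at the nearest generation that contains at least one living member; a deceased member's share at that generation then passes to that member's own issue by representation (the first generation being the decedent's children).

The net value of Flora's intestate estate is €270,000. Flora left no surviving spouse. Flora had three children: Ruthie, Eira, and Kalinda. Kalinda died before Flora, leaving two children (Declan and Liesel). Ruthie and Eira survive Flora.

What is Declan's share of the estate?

Declan receives €45,000.

The entire €270,000 passes to the descendants.
That amount (€270,000) is divided into 3 shares of €90,000: Ruthie and Eira each take €90,000; Kalinda's €90,000 share passes to Kalinda's issue.
Kalinda's share (€90,000) is divided into 2 shares of €45,000: Declan and Liesel each take €45,000.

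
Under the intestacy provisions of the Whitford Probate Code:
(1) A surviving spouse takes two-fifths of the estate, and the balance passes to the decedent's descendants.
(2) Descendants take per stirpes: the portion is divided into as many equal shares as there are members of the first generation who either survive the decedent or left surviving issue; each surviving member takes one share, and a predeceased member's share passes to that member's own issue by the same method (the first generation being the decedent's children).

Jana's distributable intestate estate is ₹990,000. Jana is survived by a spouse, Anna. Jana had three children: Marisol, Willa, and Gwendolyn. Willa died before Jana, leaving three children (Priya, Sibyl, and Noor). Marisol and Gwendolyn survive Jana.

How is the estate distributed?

Anna: ₹396,000; Marisol: ₹198,000; Priya: ₹66,000; Sibyl: ₹66,000; Noor: ₹66,000; Gwendolyn: ₹198,000

Anna takes two-fifths of ₹990,000 = ₹396,000. The remaining ₹594,000 passes to the descendants.
The descendants' portion (₹594,000) is divided into 3 shares of ₹198,000: Marisol and Gwendolyn each take ₹198,000; Willa's ₹198,000 share passes to Willa's issue.
Willa's share (₹198,000) is divided into 3 shares of ₹66,000: Priya, Sibyl, and Noor each take ₹66,000.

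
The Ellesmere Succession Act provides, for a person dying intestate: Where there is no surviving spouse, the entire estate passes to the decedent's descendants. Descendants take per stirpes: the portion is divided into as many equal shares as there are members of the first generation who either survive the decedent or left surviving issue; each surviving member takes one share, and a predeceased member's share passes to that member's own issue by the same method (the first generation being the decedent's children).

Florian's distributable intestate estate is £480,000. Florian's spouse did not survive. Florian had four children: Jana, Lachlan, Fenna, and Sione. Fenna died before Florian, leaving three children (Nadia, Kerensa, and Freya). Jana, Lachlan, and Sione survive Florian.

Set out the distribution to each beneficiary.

The entire £480,000 passes to the descendants.
That amount (£480,000) is divided into 4 shares of £120,000: Jana, Lachlan, and Sione each take £120,000; Fenna's £120,000 share passes to Fenna's issue.
Fenna's share (£120,000) is divided into 3 shares of £40,000: Nadia, Kerensa, and Freya each take £40,000.

Jana: £120,000; Lachlan: £120,000; Nadia: £40,000; Kerensa: £40,000; Freya: £40,000; Sione: £120,000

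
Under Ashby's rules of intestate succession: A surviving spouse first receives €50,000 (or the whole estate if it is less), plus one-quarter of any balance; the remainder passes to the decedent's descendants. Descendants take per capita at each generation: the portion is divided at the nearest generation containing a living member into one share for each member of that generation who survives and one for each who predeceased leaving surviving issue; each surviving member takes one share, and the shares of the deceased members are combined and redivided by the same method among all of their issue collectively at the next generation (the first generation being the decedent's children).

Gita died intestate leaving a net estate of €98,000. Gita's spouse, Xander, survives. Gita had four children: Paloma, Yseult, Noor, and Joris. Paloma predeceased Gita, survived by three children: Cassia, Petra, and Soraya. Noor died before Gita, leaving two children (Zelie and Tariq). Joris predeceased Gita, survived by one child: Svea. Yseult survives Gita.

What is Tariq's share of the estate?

Xander first takes €50,000, leaving a balance of €48,000. Xander then takes one-quarter of the balance (€12,000), for a total of €62,000. The remaining €36,000 passes to the descendants.
The descendants' portion (€36,000) is divided at the children's generation into 4 shares of €9,000. Yseult takes €9,000. The 3 shares of the deceased (Paloma, Noor, and Joris) are combined into a pool of €27,000.
That pool (€27,000) is divided at the grandchildren's generation equally among Cassia, Petra, Soraya, Zelie, Tariq, and Svea: €4,500 each.

Tariq receives €4,500.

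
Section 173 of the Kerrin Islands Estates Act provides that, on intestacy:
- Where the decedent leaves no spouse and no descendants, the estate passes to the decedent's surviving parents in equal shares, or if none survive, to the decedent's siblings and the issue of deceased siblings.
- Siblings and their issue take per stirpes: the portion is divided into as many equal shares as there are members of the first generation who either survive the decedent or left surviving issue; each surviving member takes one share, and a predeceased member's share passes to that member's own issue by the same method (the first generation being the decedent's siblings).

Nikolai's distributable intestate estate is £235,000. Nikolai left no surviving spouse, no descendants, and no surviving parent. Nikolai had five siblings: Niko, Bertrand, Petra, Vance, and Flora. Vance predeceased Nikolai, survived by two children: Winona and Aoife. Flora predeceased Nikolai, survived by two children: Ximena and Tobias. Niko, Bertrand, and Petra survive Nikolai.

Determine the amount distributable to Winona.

The entire £235,000 passes to the siblings and their issue.
That amount (£235,000) is divided into 5 shares of £47,000: Niko, Bertrand, and Petra each take £47,000; Vance's £47,000 share passes to Vance's issue; Flora's £47,000 share passes to Flora's issue.
Vance's share (£47,000) is divided into 2 shares of £23,500: Winona and Aoife each take £23,500.
Flora's share (£47,000) is divided into 2 shares of £23,500: Ximena and Tobias each take £23,500.

Winona receives £23,500.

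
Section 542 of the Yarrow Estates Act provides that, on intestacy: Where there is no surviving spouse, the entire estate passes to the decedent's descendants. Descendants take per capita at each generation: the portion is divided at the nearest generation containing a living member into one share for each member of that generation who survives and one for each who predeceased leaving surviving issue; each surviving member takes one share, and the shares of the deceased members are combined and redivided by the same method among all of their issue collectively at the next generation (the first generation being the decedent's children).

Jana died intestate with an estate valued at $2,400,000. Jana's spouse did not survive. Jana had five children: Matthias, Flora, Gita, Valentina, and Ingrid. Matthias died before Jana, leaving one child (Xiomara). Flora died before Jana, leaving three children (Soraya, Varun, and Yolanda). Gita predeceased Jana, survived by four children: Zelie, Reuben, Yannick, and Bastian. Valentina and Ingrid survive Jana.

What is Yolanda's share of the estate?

Yolanda receives $180,000.

The entire $2,400,000 passes to the descendants.
That amount ($2,400,000) is divided at the children's generation into 5 shares of $480,000. Valentina and Ingrid each take $480,000. The 3 shares of the deceased (Matthias, Flora, and Gita) are combined into a pool of $1,440,000.
That pool ($1,440,000) is divided at the grandchildren's generation equally among Xiomara, Soraya, Varun, Yolanda, Zelie, Reuben, Yannick, and Bastian: $180,000 each.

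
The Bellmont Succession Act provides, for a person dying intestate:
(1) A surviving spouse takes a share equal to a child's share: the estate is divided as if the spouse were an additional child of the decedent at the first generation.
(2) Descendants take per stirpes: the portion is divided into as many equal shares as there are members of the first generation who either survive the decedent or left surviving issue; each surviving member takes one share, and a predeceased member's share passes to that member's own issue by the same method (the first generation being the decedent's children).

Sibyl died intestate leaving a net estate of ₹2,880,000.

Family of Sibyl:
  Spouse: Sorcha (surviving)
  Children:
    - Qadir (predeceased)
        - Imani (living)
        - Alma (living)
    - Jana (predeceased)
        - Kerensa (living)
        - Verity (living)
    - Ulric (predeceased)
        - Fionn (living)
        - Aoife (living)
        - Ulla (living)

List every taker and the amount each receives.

The spouse counts as an additional share at the children's level, so there are 4 primary shares of ₹720,000. Sorcha takes one such share (₹720,000).
The children's combined portion (₹2,160,000) is divided into 3 shares of ₹720,000: Qadir's ₹720,000 share passes to Qadir's issue; Jana's ₹720,000 share passes to Jana's issue; Ulric's ₹720,000 share passes to Ulric's issue.
Qadir's share (₹720,000) is divided into 2 shares of ₹360,000: Imani and Alma each take ₹360,000.
Jana's share (₹720,000) is divided into 2 shares of ₹360,000: Kerensa and Verity each take ₹360,000.
Ulric's share (₹720,000) is divided into 3 shares of ₹240,000: Fionn, Aoife, and Ulla each take ₹240,000.

Sorcha: ₹720,000; Imani: ₹360,000; Alma: ₹360,000; Kerensa: ₹360,000; Verity: ₹360,000; Fionn: ₹240,000; Aoife: ₹240,000; Ulla: ₹240,000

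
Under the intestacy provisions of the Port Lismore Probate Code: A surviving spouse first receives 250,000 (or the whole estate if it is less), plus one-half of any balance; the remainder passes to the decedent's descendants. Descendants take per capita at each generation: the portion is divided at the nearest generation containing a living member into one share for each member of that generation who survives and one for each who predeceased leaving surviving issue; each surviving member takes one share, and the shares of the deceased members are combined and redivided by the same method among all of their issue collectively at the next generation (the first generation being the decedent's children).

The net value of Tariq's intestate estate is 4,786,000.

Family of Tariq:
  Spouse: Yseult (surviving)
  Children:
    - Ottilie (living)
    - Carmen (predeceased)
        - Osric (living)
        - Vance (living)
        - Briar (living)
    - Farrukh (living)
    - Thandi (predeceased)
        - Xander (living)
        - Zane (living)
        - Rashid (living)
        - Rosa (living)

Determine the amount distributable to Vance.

Yseult first takes 250,000, leaving a balance of 4,536,000. Yseult then takes one-half of the balance (2,268,000), for a total of 2,518,000. The remaining 2,268,000 passes to the descendants.
The descendants' portion (2,268,000) is divided at the children's generation into 4 shares of 567,000. Ottilie and Farrukh each take 567,000. The 2 shares of the deceased (Carmen and Thandi) are combined into a pool of 1,134,000.
That pool (1,134,000) is divided at the grandchildren's generation equally among Osric, Vance, Briar, Xander, Zane, Rashid, and Rosa: 162,000 each.

Vance receives 162,000.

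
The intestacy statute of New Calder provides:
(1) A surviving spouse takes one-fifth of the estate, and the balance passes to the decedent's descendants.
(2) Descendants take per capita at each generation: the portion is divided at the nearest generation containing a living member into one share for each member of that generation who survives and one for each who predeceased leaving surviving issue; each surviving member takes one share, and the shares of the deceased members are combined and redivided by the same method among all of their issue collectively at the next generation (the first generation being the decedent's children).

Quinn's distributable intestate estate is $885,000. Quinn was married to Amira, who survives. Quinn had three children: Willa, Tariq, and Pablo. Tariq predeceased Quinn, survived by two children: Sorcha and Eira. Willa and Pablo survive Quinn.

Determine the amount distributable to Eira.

Amira takes one-fifth of $885,000 = $177,000. The remaining $708,000 passes to the descendants.
The descendants' portion ($708,000) is divided at the children's generation into 3 shares of $236,000. Willa and Pablo each take $236,000. The remaining share for the deceased Tariq ($236,000) is carried to the next generation.
That pool ($236,000) is divided at the grandchildren's generation equally among Sorcha and Eira: $118,000 each.

Eira receives $118,000.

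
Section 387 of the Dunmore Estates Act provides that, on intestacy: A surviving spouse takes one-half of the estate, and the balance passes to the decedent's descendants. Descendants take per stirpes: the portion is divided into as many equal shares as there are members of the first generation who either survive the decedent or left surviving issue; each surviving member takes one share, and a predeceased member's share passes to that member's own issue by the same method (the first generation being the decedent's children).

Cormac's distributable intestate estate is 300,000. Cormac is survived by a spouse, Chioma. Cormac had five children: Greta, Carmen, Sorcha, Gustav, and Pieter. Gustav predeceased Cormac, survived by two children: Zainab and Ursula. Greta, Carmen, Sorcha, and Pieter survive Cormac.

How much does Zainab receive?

Zainab receives 15,000.

Chioma takes one-half of 300,000 = 150,000. The remaining 150,000 passes to the descendants.
The descendants' portion (150,000) is divided into 5 shares of 30,000: Greta, Carmen, Sorcha, and Pieter each take 30,000; Gustav's 30,000 share passes to Gustav's issue.
Gustav's share (30,000) is divided into 2 shares of 15,000: Zainab and Ursula each take 15,000.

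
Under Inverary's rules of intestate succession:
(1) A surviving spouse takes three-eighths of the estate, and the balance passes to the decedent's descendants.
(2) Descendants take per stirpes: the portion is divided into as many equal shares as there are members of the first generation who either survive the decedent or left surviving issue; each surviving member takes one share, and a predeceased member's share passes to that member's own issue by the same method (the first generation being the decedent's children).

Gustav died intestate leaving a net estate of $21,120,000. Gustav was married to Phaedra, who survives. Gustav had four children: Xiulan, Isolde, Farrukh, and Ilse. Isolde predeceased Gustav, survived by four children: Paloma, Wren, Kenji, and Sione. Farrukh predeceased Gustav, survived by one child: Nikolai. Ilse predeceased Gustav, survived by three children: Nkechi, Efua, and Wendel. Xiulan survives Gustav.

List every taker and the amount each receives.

Phaedra: $7,920,000; Xiulan: $3,300,000; Paloma: $825,000; Wren: $825,000; Kenji: $825,000; Sione: $825,000; Nikolai: $3,300,000; Nkechi: $1,100,000; Efua: $1,100,000; Wendel: $1,100,000

Phaedra takes three-eighths of $21,120,000 = $7,920,000. The remaining $13,200,000 passes to the descendants.
The descendants' portion ($13,200,000) is divided into 4 shares of $3,300,000: Xiulan takes $3,300,000; Isolde's $3,300,000 share passes to Isolde's issue; Farrukh's $3,300,000 share passes to Farrukh's issue; Ilse's $3,300,000 share passes to Ilse's issue.
Isolde's share ($3,300,000) is divided into 4 shares of $825,000: Paloma, Wren, Kenji, and Sione each take $825,000.
Farrukh's share ($3,300,000) passes entirely to Nikolai.
Ilse's share ($3,300,000) is divided into 3 shares of $1,100,000: Nkechi, Efua, and Wendel each take $1,100,000.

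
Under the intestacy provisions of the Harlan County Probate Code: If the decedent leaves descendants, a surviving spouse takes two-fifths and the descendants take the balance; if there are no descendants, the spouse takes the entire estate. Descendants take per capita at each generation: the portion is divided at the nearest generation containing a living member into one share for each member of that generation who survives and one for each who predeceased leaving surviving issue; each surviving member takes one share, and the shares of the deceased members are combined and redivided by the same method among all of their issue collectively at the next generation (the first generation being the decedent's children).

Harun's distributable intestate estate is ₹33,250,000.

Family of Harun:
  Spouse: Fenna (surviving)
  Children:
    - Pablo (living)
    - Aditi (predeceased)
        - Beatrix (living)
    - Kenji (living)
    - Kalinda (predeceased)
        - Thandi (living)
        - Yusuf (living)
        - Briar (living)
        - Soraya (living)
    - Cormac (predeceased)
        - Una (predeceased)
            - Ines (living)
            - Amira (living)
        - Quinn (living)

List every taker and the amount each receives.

Fenna takes two-fifths of ₹33,250,000 = ₹13,300,000. The remaining ₹19,950,000 passes to the descendants.
The descendants' portion (₹19,950,000) is divided at the children's generation into 5 shares of ₹3,990,000. Pablo and Kenji each take ₹3,990,000. The 3 shares of the deceased (Aditi, Kalinda, and Cormac) are combined into a pool of ₹11,970,000.
That pool (₹11,970,000) is divided at the grandchildren's generation into 7 shares of ₹1,710,000. Beatrix, Thandi, Yusuf, Briar, Soraya, and Quinn each take ₹1,710,000. The remaining share for the deceased Una (₹1,710,000) is carried to the next generation.
That pool (₹1,710,000) is divided at the great-grandchildren's generation equally among Ines and Amira: ₹855,000 each.

Fenna: ₹13,300,000; Pablo: ₹3,990,000; Beatrix: ₹1,710,000; Kenji: ₹3,990,000; Thandi: ₹1,710,000; Yusuf: ₹1,710,000; Briar: ₹1,710,000; Soraya: ₹1,710,000; Ines: ₹855,000; Amira: ₹855,000; Quinn: ₹1,710,000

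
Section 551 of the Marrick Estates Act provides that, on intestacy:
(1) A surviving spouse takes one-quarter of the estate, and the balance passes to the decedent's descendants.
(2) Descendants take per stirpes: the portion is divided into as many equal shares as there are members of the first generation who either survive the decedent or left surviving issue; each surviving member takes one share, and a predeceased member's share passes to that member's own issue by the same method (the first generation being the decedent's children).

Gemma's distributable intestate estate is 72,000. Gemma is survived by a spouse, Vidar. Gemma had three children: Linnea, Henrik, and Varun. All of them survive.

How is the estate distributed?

Vidar takes one-quarter of 72,000 = 18,000. The remaining 54,000 passes to the descendants.
The descendants' portion (54,000) is divided into 3 shares of 18,000: Linnea, Henrik, and Varun each take 18,000.

Vidar: 18,000; Linnea: 18,000; Henrik: 18,000; Varun: 18,000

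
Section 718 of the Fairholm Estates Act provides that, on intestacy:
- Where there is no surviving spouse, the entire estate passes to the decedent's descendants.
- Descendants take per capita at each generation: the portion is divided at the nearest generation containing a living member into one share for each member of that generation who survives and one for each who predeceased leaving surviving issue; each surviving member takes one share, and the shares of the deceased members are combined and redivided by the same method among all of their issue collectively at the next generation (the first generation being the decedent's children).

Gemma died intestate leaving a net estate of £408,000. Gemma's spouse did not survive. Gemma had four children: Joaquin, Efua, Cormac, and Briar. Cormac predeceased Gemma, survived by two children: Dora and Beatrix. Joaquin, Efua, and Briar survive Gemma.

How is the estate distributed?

Joaquin: £102,000; Efua: £102,000; Dora: £51,000; Beatrix: £51,000; Briar: £102,000

The entire £408,000 passes to the descendants.
That amount (£408,000) is divided at the children's generation into 4 shares of £102,000. Joaquin, Efua, and Briar each take £102,000. The remaining share for the deceased Cormac (£102,000) is carried to the next generation.
That pool (£102,000) is divided at the grandchildren's generation equally among Dora and Beatrix: £51,000 each.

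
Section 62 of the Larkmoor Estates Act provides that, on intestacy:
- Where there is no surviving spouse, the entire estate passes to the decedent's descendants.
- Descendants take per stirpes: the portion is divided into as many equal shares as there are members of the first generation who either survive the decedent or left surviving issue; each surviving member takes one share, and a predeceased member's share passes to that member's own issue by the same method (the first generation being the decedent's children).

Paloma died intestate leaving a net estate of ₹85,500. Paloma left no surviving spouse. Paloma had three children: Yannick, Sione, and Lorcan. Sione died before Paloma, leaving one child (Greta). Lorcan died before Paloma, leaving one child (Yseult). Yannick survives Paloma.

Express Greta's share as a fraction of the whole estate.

Greta receives 1/3 of the estate.

The entire ₹85,500 passes to the descendants.
That amount (₹85,500) is divided into 3 shares of ₹28,500: Yannick takes ₹28,500; Sione's ₹28,500 share passes to Sione's issue; Lorcan's ₹28,500 share passes to Lorcan's issue.
Sione's share (₹28,500) passes entirely to Greta.
Lorcan's share (₹28,500) passes entirely to Yseult.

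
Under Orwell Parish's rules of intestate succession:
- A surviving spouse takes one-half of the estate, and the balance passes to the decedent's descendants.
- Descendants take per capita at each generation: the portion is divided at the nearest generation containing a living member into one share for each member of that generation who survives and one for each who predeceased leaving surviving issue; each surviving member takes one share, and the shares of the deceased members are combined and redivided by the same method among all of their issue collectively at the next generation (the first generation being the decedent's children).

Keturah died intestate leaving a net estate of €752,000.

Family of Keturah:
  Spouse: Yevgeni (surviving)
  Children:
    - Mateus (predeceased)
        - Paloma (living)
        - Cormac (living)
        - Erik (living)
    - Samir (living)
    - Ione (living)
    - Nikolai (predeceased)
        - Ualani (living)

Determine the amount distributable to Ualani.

Ualani receives €47,000.

Yevgeni takes one-half of €752,000 = €376,000. The remaining €376,000 passes to the descendants.
The descendants' portion (€376,000) is divided at the children's generation into 4 shares of €94,000. Samir and Ione each take €94,000. The 2 shares of the deceased (Mateus and Nikolai) are combined into a pool of €188,000.
That pool (€188,000) is divided at the grandchildren's generation equally among Paloma, Cormac, Erik, and Ualani: €47,000 each.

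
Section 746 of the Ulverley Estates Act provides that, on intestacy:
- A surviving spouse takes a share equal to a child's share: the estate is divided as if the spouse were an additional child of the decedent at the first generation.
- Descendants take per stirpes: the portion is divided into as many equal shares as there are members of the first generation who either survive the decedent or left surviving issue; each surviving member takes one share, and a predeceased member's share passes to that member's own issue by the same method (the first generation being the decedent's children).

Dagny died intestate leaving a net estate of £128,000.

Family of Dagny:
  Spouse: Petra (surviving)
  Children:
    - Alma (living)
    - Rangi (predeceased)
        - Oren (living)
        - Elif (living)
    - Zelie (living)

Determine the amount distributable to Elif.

The spouse counts as an additional share at the children's level, so there are 4 primary shares of £32,000. Petra takes one such share (£32,000).
The children's combined portion (£96,000) is divided into 3 shares of £32,000: Alma and Zelie each take £32,000; Rangi's £32,000 share passes to Rangi's issue.
Rangi's share (£32,000) is divided into 2 shares of £16,000: Oren and Elif each take £16,000.

Elif receives £16,000.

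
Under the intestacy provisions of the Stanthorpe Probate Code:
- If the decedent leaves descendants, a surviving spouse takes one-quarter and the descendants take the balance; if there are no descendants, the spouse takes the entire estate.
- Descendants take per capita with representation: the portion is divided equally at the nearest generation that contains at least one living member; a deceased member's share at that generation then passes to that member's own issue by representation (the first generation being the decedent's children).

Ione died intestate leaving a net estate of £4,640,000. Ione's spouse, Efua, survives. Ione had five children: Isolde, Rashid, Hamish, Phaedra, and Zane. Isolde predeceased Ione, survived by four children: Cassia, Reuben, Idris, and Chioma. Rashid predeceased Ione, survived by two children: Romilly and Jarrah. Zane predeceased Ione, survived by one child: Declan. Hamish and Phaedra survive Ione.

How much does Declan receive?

Efua takes one-quarter of £4,640,000 = £1,160,000. The remaining £3,480,000 passes to the descendants.
The descendants' portion (£3,480,000) is divided into 5 shares of £696,000: Hamish and Phaedra each take £696,000; Isolde's £696,000 share passes to Isolde's issue; Rashid's £696,000 share passes to Rashid's issue; Zane's £696,000 share passes to Zane's issue.
Isolde's share (£696,000) is divided into 4 shares of £174,000: Cassia, Reuben, Idris, and Chioma each take £174,000.
Rashid's share (£696,000) is divided into 2 shares of £348,000: Romilly and Jarrah each take £348,000.
Zane's share (£696,000) passes entirely to Declan.

Declan receives £696,000.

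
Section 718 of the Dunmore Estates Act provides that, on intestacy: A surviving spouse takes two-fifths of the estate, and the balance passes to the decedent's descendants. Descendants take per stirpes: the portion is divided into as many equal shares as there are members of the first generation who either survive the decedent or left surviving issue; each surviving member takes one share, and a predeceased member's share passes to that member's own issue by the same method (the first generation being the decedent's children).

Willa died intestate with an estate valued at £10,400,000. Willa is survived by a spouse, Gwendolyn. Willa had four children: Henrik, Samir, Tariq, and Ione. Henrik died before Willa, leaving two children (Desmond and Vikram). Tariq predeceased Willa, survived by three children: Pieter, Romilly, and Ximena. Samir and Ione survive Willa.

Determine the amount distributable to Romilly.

Gwendolyn takes two-fifths of £10,400,000 = £4,160,000. The remaining £6,240,000 passes to the descendants.
The descendants' portion (£6,240,000) is divided into 4 shares of £1,560,000: Samir and Ione each take £1,560,000; Henrik's £1,560,000 share passes to Henrik's issue; Tariq's £1,560,000 share passes to Tariq's issue.
Henrik's share (£1,560,000) is divided into 2 shares of £780,000: Desmond and Vikram each take £780,000.
Tariq's share (£1,560,000) is divided into 3 shares of £520,000: Pieter, Romilly, and Ximena each take £520,000.

Romilly receives £520,000.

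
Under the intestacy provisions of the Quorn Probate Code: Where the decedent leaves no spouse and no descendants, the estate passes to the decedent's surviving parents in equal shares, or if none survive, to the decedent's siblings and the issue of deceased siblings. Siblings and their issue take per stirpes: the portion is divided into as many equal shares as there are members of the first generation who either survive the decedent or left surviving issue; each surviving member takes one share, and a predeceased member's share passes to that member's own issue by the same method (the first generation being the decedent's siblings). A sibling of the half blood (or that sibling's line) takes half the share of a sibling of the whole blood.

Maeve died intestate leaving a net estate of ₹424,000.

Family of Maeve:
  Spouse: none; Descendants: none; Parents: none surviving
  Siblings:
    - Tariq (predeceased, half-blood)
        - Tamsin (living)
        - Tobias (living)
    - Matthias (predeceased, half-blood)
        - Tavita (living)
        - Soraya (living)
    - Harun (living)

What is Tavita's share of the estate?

The entire ₹424,000 passes to the siblings and their issue.
Counting each half-blood sibling's line as half a unit, there are 2 units in ₹424,000, so one unit is ₹212,000. Whole-blood lines (Harun) take ₹212,000 each; half-blood lines (Tariq and Matthias) take ₹106,000 each.
Tariq's share (₹106,000) is divided into 2 shares of ₹53,000: Tamsin and Tobias each take ₹53,000.
Matthias's share (₹106,000) is divided into 2 shares of ₹53,000: Tavita and Soraya each take ₹53,000.

Tavita receives ₹53,000.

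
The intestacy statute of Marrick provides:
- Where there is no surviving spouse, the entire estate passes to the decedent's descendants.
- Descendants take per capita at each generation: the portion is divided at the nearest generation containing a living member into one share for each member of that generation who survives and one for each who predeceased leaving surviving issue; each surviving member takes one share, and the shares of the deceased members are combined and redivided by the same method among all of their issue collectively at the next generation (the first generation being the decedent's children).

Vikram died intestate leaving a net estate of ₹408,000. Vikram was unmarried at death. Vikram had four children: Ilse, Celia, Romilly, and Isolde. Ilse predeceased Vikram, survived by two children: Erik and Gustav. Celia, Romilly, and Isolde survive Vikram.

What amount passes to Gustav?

Gustav receives ₹51,000.

The entire ₹408,000 passes to the descendants.
That amount (₹408,000) is divided at the children's generation into 4 shares of ₹102,000. Celia, Romilly, and Isolde each take ₹102,000. The remaining share for the deceased Ilse (₹102,000) is carried to the next generation.
That pool (₹102,000) is divided at the grandchildren's generation equally among Erik and Gustav: ₹51,000 each.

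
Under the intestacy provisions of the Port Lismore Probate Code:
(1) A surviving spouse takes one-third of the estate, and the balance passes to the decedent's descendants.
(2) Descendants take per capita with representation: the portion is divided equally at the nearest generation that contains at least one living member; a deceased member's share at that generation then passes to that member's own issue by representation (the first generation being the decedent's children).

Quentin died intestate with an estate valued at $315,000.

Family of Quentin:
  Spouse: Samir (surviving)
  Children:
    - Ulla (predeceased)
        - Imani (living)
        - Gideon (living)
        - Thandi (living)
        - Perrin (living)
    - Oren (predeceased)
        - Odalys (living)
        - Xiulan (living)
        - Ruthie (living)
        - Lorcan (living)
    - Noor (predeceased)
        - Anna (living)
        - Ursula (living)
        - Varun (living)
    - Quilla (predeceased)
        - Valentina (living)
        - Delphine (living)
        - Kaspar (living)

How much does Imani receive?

Imani receives $15,000.

Samir takes one-third of $315,000 = $105,000. The remaining $210,000 passes to the descendants.
No child survives, so the initial division is made at the grandchildren's generation.
The descendants' portion ($210,000) is divided into 14 shares of $15,000: Imani, Gideon, Thandi, Perrin, Odalys, Xiulan, Ruthie, Lorcan, Anna, Ursula, Varun, Valentina, Delphine, and Kaspar each take $15,000.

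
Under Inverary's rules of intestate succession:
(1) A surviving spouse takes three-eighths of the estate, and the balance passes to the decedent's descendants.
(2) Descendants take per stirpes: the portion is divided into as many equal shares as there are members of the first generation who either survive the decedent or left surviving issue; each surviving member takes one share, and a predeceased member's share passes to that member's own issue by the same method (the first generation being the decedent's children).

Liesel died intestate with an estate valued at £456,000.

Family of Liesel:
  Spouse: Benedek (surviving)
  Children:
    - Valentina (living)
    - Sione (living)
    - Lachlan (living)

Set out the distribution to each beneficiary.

Benedek: £171,000; Valentina: £95,000; Sione: £95,000; Lachlan: £95,000

Benedek takes three-eighths of £456,000 = £171,000. The remaining £285,000 passes to the descendants.
The descendants' portion (£285,000) is divided into 3 shares of £95,000: Valentina, Sione, and Lachlan each take £95,000.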